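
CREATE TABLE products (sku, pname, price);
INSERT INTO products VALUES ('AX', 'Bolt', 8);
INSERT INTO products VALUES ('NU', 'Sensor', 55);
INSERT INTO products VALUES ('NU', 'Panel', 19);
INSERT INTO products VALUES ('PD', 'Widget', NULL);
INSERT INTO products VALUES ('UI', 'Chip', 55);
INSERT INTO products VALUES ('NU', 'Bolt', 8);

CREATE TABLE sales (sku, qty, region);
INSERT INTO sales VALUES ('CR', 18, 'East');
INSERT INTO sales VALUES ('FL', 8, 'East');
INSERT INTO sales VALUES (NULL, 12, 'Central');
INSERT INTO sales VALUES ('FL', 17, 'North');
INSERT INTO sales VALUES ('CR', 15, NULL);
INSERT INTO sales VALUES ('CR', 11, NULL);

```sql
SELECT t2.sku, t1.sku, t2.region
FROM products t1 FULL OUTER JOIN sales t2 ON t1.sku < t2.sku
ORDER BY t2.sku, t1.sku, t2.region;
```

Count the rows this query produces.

11

FULL OUTER JOIN keeps every row from both sides; unmatched rows get NULL for the other side's columns.
Matching on t1.sku < t2.sku. A NULL in a compared column never satisfies the condition.
- t1[0] sku=AX → 5 match(es) in t2 → 5 row(s).
- t1[1] sku=NU → no match; kept with NULLs on the t2 side.
- t1[2] sku=NU → no match; kept with NULLs on the t2 side.
- t1[3] sku=PD → no match; kept with NULLs on the t2 side.
- t1[4] sku=UI → no match; kept with NULLs on the t2 side.
- t1[5] sku=NU → no match; kept with NULLs on the t2 side.
- plus 1 unmatched t2 row(s), each kept with NULL t1 columns.
Total: 5 matched + 6 padded = 11 rows.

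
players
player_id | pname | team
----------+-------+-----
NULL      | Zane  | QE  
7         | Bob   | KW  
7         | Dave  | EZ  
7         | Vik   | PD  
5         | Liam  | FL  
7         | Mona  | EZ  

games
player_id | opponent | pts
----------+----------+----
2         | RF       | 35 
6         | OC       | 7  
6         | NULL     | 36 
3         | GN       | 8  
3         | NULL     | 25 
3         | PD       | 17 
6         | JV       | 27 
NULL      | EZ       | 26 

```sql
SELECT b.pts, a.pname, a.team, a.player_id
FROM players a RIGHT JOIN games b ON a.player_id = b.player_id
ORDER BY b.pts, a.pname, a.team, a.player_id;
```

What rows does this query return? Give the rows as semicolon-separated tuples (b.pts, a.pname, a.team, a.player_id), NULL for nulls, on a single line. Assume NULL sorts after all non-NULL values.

(7, NULL, NULL, NULL); (8, NULL, NULL, NULL); (17, NULL, NULL, NULL); (25, NULL, NULL, NULL); (26, NULL, NULL, NULL); (27, NULL, NULL, NULL); (35, NULL, NULL, NULL); (36, NULL, NULL, NULL)

RIGHT JOIN keeps every row from `games`; unmatched rows get NULL for `players`'s columns.
Matching on a.player_id = b.player_id. A NULL in a compared column never satisfies the condition.
Matched pairs: 0; unmatched b rows kept: 8.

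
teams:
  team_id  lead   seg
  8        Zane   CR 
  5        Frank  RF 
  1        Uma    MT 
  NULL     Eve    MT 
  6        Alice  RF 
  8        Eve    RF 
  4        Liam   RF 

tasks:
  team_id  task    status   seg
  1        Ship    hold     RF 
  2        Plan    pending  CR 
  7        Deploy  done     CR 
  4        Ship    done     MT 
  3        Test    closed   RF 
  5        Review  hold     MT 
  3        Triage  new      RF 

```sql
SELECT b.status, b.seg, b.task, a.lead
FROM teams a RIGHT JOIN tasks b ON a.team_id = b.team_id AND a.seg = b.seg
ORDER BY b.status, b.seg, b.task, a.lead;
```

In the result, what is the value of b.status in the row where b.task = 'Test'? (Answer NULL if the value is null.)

RIGHT JOIN keeps every row from `tasks`; unmatched rows get NULL for `teams`'s columns.
Matching on a.team_id = b.team_id AND a.seg = b.seg. A NULL in a compared column never satisfies the condition.
- a[0] team_id=8, seg=CR → no match.
- a[1] team_id=5, seg=RF → no match.
- a[2] team_id=1, seg=MT → no match.
- a[3] team_id=NULL, seg=MT → no match.
- a[4] team_id=6, seg=RF → no match.
- a[5] team_id=8, seg=RF → no match.
- a[6] team_id=4, seg=RF → no match.
- 7 b row(s) had no a match → kept, a columns NULL.

closed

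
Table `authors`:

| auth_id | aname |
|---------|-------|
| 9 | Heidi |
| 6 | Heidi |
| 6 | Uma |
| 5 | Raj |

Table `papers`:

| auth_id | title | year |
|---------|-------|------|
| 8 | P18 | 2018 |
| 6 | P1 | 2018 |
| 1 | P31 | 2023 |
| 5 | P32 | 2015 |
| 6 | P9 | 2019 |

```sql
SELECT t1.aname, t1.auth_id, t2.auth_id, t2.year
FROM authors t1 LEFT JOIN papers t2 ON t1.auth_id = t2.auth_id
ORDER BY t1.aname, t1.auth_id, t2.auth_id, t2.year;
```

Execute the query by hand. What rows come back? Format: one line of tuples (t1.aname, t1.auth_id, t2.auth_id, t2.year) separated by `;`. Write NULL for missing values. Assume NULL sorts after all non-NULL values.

(Heidi, 6, 6, 2018); (Heidi, 6, 6, 2019); (Heidi, 9, NULL, NULL); (Raj, 5, 5, 2015); (Uma, 6, 6, 2018); (Uma, 6, 6, 2019)

LEFT JOIN keeps every row from `authors`; unmatched rows get NULL for `papers`'s columns.
Matching on t1.auth_id = t2.auth_id.
Matched pairs: 5; unmatched t1 rows kept: 1.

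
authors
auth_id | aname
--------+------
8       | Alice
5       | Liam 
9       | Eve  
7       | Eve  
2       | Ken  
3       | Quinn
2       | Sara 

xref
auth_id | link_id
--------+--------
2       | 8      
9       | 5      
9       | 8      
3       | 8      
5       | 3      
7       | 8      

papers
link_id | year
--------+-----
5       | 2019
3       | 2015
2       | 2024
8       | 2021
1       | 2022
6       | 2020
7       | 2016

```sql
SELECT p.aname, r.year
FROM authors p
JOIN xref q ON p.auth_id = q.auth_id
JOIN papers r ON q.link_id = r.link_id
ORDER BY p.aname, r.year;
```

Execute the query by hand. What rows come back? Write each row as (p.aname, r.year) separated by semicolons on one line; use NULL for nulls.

Step 1 — p INNER JOIN q on auth_id → 7 row(s).
Then INNER JOIN `papers r` on link_id: keep only rows whose q.link_id appears in r.

(Eve, 2019); (Eve, 2021); (Eve, 2021); (Ken, 2021); (Liam, 2015); (Quinn, 2021); (Sara, 2021)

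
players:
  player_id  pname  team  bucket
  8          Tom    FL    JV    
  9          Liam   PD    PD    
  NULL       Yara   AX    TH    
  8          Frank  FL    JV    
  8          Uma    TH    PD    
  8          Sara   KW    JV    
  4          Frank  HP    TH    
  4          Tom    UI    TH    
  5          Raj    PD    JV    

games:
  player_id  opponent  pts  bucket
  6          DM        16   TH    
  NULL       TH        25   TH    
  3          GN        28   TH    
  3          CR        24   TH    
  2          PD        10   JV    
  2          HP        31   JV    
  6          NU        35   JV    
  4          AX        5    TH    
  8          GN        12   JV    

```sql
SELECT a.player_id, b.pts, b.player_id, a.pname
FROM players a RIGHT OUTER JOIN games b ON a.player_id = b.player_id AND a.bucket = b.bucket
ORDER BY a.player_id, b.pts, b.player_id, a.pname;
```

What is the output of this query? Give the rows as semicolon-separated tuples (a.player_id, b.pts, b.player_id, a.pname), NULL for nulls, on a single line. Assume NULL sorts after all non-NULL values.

(4, 5, 4, Frank); (4, 5, 4, Tom); (8, 12, 8, Frank); (8, 12, 8, Sara); (8, 12, 8, Tom); (NULL, 10, 2, NULL); (NULL, 16, 6, NULL); (NULL, 24, 3, NULL); (NULL, 25, NULL, NULL); (NULL, 28, 3, NULL); (NULL, 31, 2, NULL); (NULL, 35, 6, NULL)

RIGHT JOIN keeps every row from `games`; unmatched rows get NULL for `players`'s columns.
Matching on a.player_id = b.player_id AND a.bucket = b.bucket. A NULL in a compared column never satisfies the condition.
- player_id=8, bucket=JV: 1 matching b row(s), so 1 row(s) emitted.
- player_id=9, bucket=PD: no matching b row.
- player_id=NULL, bucket=TH: no matching b row.
- player_id=8, bucket=JV: 1 matching b row(s), so 1 row(s) emitted.
- player_id=8, bucket=PD: no matching b row.
- player_id=8, bucket=JV: 1 matching b row(s), so 1 row(s) emitted.
- player_id=4, bucket=TH: 1 matching b row(s), so 1 row(s) emitted.
- player_id=4, bucket=TH: 1 matching b row(s), so 1 row(s) emitted.
- player_id=5, bucket=JV: no matching b row.
- plus 7 unmatched b row(s), each kept with NULL a columns.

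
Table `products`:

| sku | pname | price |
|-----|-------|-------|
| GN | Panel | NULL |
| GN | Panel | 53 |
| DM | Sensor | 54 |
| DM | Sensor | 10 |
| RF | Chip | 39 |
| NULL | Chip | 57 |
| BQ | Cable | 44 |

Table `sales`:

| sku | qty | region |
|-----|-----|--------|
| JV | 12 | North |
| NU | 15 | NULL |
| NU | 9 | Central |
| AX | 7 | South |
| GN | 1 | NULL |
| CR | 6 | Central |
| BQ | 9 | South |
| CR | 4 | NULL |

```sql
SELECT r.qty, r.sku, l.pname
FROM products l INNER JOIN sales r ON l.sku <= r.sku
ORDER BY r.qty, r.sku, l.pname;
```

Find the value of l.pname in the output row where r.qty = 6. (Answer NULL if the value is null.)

Cable

INNER JOIN keeps only pairs where the ON condition holds.
Matching on l.sku <= r.sku. A NULL in a compared column never satisfies the condition.
- sku=GN: 4 matching r row(s), so 4 row(s) emitted.
- sku=GN: 4 matching r row(s), so 4 row(s) emitted.
- sku=DM: 4 matching r row(s), so 4 row(s) emitted.
- sku=DM: 4 matching r row(s), so 4 row(s) emitted.
- sku=RF: no matching r row, dropped.
- sku=NULL: no matching r row, dropped.
- sku=BQ: 7 matching r row(s), so 7 row(s) emitted.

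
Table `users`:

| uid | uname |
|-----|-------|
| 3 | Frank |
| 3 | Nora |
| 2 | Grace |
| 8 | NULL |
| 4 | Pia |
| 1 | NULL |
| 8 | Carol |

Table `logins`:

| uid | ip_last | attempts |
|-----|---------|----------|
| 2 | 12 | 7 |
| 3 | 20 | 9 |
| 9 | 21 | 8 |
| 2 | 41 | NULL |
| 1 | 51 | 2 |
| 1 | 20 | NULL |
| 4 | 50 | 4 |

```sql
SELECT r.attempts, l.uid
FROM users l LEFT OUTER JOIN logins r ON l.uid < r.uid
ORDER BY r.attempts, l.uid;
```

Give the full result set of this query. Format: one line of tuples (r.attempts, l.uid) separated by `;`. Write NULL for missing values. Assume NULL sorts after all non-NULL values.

(4, 1); (4, 2); (4, 3); (4, 3); (7, 1); (8, 1); (8, 2); (8, 3); (8, 3); (8, 4); (8, 8); (8, 8); (9, 1); (9, 2); (NULL, 1)

LEFT JOIN keeps every row from `users`; unmatched rows get NULL for `logins`'s columns.
Matching on l.uid < r.uid.
- l[0] uid=3 → 2 match(es) in r → 2 row(s).
- l[1] uid=3 → 2 match(es) in r → 2 row(s).
- l[2] uid=2 → 3 match(es) in r → 3 row(s).
- l[3] uid=8 → 1 match(es) in r → 1 row(s).
- l[4] uid=4 → 1 match(es) in r → 1 row(s).
- l[5] uid=1 → 5 match(es) in r → 5 row(s).
- l[6] uid=8 → 1 match(es) in r → 1 row(s).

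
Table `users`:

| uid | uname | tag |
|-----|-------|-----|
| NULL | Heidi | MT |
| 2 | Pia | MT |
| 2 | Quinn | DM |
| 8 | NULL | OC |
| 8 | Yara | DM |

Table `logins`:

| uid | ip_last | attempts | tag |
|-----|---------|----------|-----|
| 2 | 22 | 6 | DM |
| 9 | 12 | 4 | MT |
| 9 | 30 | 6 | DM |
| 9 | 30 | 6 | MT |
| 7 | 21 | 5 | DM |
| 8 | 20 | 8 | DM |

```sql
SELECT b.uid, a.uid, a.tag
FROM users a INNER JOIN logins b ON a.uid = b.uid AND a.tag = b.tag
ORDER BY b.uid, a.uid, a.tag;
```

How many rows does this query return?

2

INNER JOIN keeps only pairs where the ON condition holds.
Matching on a.uid = b.uid AND a.tag = b.tag. A NULL in a compared column never satisfies the condition.
- a[0] uid=NULL, tag=MT → no match; dropped.
- a[1] uid=2, tag=MT → no match; dropped.
- a[2] uid=2, tag=DM → 1 match(es) in b → 1 row(s).
- a[3] uid=8, tag=OC → no match; dropped.
- a[4] uid=8, tag=DM → 1 match(es) in b → 1 row(s).
Total: 2 rows.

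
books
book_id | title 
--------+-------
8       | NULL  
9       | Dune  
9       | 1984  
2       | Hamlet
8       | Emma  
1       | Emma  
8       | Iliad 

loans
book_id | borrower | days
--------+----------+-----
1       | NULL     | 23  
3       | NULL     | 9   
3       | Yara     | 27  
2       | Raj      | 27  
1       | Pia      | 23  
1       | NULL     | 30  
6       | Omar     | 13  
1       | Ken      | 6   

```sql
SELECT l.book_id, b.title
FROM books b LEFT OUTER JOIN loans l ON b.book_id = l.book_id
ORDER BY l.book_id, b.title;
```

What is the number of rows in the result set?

LEFT JOIN keeps every row from `books`; unmatched rows get NULL for `loans`'s columns.
Matching on b.book_id = l.book_id.
Matched pairs: 5; unmatched b rows kept: 5.
Total: 5 matched + 5 padded = 10 rows.

10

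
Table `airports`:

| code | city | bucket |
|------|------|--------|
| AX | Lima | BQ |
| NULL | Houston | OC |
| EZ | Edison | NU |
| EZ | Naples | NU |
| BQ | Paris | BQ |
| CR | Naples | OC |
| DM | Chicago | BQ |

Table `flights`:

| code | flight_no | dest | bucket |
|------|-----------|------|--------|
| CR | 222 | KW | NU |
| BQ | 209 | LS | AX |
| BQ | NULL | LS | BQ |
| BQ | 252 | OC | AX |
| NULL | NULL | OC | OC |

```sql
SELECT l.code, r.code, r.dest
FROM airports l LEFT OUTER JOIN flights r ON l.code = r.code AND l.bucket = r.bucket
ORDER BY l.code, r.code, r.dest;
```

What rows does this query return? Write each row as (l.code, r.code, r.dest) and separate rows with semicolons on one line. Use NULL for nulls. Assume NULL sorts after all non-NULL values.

LEFT JOIN keeps every row from `airports`; unmatched rows get NULL for `flights`'s columns.
Matching on l.code = r.code AND l.bucket = r.bucket. A NULL in a compared column never satisfies the condition.
- code=AX, bucket=BQ: no r row matches, row kept with r columns NULL.
- code=NULL, bucket=OC: no r row matches, row kept with r columns NULL.
- code=EZ, bucket=NU: no r row matches, row kept with r columns NULL.
- code=EZ, bucket=NU: no r row matches, row kept with r columns NULL.
- code=BQ, bucket=BQ: 1 matching r row(s), so 1 row(s) emitted.
- code=CR, bucket=OC: no r row matches, row kept with r columns NULL.
- code=DM, bucket=BQ: no r row matches, row kept with r columns NULL.
After projecting and ordering:
l.code | r.code | r.dest
AX | NULL | NULL
BQ | BQ | LS
CR | NULL | NULL
DM | NULL | NULL
EZ | NULL | NULL
EZ | NULL | NULL
NULL | NULL | NULL

(AX, NULL, NULL); (BQ, BQ, LS); (CR, NULL, NULL); (DM, NULL, NULL); (EZ, NULL, NULL); (EZ, NULL, NULL); (NULL, NULL, NULL)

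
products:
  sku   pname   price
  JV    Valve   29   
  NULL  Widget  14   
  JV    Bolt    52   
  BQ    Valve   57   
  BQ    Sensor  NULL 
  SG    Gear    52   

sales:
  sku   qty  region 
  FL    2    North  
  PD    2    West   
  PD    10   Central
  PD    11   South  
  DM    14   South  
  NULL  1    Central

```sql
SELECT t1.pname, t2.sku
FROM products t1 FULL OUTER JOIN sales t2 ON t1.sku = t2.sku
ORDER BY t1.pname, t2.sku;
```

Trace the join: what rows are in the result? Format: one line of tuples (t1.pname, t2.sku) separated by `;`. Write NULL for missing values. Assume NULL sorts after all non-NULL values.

FULL OUTER JOIN keeps every row from both sides; unmatched rows get NULL for the other side's columns.
Matching on t1.sku = t2.sku. A NULL in a compared column never satisfies the condition.
- t1 (sku=JV) has no partner → padded with NULL.
- t1 (sku=NULL) has no partner → padded with NULL.
- t1 (sku=JV) has no partner → padded with NULL.
- t1 (sku=BQ) has no partner → padded with NULL.
- t1 (sku=BQ) has no partner → padded with NULL.
- t1 (sku=SG) has no partner → padded with NULL.
- 6 row(s) from t2 found no t1 partner → padded with NULL.

(Bolt, NULL); (Gear, NULL); (Sensor, NULL); (Valve, NULL); (Valve, NULL); (Widget, NULL); (NULL, DM); (NULL, FL); (NULL, PD); (NULL, PD); (NULL, PD); (NULL, NULL)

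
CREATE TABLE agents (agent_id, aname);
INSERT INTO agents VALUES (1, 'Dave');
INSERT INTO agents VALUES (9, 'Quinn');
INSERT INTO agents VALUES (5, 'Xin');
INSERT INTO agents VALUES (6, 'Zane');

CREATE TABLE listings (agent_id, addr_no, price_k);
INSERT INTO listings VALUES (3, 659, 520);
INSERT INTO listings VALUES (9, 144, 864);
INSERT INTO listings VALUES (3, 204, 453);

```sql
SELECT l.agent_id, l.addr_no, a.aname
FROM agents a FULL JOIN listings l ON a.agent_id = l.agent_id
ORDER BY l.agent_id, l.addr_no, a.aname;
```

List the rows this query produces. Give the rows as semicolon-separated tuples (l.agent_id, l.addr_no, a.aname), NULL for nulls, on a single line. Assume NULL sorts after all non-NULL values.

(3, 204, NULL); (3, 659, NULL); (9, 144, Quinn); (NULL, NULL, Dave); (NULL, NULL, Xin); (NULL, NULL, Zane)

FULL OUTER JOIN keeps every row from both sides; unmatched rows get NULL for the other side's columns.
Matching on a.agent_id = l.agent_id.
Matched pairs: 1; unmatched a rows kept: 3; unmatched l rows kept: 2.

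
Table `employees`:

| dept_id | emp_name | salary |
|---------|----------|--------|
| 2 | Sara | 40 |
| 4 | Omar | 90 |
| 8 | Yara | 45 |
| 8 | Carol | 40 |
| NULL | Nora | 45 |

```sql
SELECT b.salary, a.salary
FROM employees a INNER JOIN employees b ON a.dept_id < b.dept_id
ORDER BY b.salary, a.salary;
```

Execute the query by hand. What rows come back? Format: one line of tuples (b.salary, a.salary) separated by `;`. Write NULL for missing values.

INNER JOIN keeps only pairs where the ON condition holds.
Matching on a.dept_id < b.dept_id. A NULL in a compared column never satisfies the condition.
- a[0] dept_id=2 → 3 match(es) in b → 3 row(s).
- a[1] dept_id=4 → 2 match(es) in b → 2 row(s).
- a[2] dept_id=8 → no match; dropped.
- a[3] dept_id=8 → no match; dropped.
- a[4] dept_id=NULL → no match; dropped.
After projecting and ordering:
b.salary | a.salary
40 | 40
40 | 90
45 | 40
45 | 90
90 | 40

(40, 40); (40, 90); (45, 40); (45, 90); (90, 40)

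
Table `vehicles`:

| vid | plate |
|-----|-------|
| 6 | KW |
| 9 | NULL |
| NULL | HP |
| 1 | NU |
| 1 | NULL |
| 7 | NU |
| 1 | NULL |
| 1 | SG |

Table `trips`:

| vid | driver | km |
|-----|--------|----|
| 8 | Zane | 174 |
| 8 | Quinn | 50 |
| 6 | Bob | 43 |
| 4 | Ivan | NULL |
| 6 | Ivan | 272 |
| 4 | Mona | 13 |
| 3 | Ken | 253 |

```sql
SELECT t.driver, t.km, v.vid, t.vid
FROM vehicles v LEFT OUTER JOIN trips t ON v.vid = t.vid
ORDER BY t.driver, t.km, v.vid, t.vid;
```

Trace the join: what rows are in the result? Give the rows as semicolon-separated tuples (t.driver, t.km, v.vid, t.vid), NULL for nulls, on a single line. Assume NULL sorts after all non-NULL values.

(Bob, 43, 6, 6); (Ivan, 272, 6, 6); (NULL, NULL, 1, NULL); (NULL, NULL, 1, NULL); (NULL, NULL, 1, NULL); (NULL, NULL, 1, NULL); (NULL, NULL, 7, NULL); (NULL, NULL, 9, NULL); (NULL, NULL, NULL, NULL)

LEFT JOIN keeps every row from `vehicles`; unmatched rows get NULL for `trips`'s columns.
Matching on v.vid = t.vid. A NULL in a compared column never satisfies the condition.
- v[0] vid=6 → 2 match(es) in t → 2 row(s).
- v[1] vid=9 → no match; kept with NULLs on the t side.
- v[2] vid=NULL → no match; kept with NULLs on the t side.
- v[3] vid=1 → no match; kept with NULLs on the t side.
- v[4] vid=1 → no match; kept with NULLs on the t side.
- v[5] vid=7 → no match; kept with NULLs on the t side.
- v[6] vid=1 → no match; kept with NULLs on the t side.
- v[7] vid=1 → no match; kept with NULLs on the t side.
After projecting and ordering:
t.driver | t.km | v.vid | t.vid
Bob | 43 | 6 | 6
Ivan | 272 | 6 | 6
NULL | NULL | 1 | NULL
NULL | NULL | 1 | NULL
NULL | NULL | 1 | NULL
NULL | NULL | 1 | NULL
NULL | NULL | 7 | NULL
NULL | NULL | 9 | NULL
NULL | NULL | NULL | NULL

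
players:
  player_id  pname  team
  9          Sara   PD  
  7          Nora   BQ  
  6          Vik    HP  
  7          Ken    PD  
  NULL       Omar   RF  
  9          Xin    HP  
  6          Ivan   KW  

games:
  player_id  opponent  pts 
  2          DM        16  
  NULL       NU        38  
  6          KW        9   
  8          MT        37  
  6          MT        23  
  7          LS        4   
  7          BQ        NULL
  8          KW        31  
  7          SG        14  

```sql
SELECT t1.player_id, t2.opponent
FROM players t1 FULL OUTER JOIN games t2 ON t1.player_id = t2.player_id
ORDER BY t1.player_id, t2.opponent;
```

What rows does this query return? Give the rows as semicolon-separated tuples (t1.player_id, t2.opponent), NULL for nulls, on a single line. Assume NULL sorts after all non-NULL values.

(6, KW); (6, KW); (6, MT); (6, MT); (7, BQ); (7, BQ); (7, LS); (7, LS); (7, SG); (7, SG); (9, NULL); (9, NULL); (NULL, DM); (NULL, KW); (NULL, MT); (NULL, NU); (NULL, NULL)

FULL OUTER JOIN keeps every row from both sides; unmatched rows get NULL for the other side's columns.
Matching on t1.player_id = t2.player_id. A NULL in a compared column never satisfies the condition.
- t1[0] player_id=9 → no match; kept with NULLs on the t2 side.
- t1[1] player_id=7 → 3 match(es) in t2 → 3 row(s).
- t1[2] player_id=6 → 2 match(es) in t2 → 2 row(s).
- t1[3] player_id=7 → 3 match(es) in t2 → 3 row(s).
- t1[4] player_id=NULL → no match; kept with NULLs on the t2 side.
- t1[5] player_id=9 → no match; kept with NULLs on the t2 side.
- t1[6] player_id=6 → 2 match(es) in t2 → 2 row(s).
- 4 row(s) from t2 found no t1 partner → padded with NULL.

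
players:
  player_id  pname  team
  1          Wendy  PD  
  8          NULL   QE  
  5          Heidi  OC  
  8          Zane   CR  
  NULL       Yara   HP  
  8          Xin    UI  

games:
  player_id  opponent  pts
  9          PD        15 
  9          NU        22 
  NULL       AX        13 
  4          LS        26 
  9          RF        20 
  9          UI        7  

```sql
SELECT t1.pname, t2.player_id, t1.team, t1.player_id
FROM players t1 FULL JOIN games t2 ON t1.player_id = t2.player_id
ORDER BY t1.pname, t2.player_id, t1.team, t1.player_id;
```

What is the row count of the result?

12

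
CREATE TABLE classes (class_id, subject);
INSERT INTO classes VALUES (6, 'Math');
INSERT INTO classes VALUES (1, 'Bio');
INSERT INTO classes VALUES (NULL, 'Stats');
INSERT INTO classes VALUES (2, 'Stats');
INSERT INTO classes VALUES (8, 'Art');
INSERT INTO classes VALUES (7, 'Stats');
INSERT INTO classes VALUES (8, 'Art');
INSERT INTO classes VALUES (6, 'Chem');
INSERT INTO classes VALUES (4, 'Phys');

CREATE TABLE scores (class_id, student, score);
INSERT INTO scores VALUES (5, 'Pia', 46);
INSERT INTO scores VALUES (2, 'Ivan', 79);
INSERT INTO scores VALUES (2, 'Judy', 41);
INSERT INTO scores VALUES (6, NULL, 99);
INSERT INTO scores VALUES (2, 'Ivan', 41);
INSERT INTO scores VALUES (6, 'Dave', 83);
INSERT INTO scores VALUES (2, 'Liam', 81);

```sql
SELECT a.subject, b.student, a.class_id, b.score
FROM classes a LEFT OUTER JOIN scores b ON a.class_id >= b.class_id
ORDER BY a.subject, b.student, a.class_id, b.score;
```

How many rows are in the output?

45

LEFT JOIN keeps every row from `classes`; unmatched rows get NULL for `scores`'s columns.
Matching on a.class_id >= b.class_id. A NULL in a compared column never satisfies the condition.
- a row (class_id=6): matches 7 b row(s) → 7 output row(s).
- a row (class_id=1): no match → kept, b columns NULL.
- a row (class_id=NULL): no match → kept, b columns NULL.
- a row (class_id=2): matches 4 b row(s) → 4 output row(s).
- a row (class_id=8): matches 7 b row(s) → 7 output row(s).
- a row (class_id=7): matches 7 b row(s) → 7 output row(s).
- a row (class_id=8): matches 7 b row(s) → 7 output row(s).
- a row (class_id=6): matches 7 b row(s) → 7 output row(s).
- a row (class_id=4): matches 4 b row(s) → 4 output row(s).
Total: 43 matched + 2 padded = 45 rows.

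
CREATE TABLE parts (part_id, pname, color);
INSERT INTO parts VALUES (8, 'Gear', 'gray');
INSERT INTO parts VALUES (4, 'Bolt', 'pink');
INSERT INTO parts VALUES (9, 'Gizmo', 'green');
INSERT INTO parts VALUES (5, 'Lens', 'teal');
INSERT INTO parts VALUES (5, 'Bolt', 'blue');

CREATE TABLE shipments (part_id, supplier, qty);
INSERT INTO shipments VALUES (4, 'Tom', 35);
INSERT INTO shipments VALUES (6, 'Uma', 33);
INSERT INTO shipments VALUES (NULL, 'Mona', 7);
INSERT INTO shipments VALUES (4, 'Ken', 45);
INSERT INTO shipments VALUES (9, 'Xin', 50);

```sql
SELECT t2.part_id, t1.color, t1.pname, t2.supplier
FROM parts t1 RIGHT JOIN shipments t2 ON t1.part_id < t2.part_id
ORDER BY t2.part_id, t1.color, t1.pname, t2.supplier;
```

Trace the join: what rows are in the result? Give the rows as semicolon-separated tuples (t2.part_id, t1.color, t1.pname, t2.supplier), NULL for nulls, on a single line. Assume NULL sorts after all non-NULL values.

(4, NULL, NULL, Ken); (4, NULL, NULL, Tom); (6, blue, Bolt, Uma); (6, pink, Bolt, Uma); (6, teal, Lens, Uma); (9, blue, Bolt, Xin); (9, gray, Gear, Xin); (9, pink, Bolt, Xin); (9, teal, Lens, Xin); (NULL, NULL, NULL, Mona)

RIGHT JOIN keeps every row from `shipments`; unmatched rows get NULL for `parts`'s columns.
Matching on t1.part_id < t2.part_id. A NULL in a compared column never satisfies the condition.
Matched pairs: 7; unmatched t2 rows kept: 3.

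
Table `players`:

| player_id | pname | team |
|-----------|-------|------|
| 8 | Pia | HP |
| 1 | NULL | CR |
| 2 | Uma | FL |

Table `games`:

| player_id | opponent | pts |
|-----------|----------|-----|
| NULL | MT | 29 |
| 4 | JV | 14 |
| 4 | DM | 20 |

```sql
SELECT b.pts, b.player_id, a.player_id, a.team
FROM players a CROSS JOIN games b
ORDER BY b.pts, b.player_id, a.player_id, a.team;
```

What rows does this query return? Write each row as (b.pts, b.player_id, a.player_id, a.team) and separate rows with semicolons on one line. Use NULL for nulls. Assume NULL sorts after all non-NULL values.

CROSS JOIN pairs every row of `players` with every row of `games`: 3 × 3 = 9 rows.
After projecting and ordering:
b.pts | b.player_id | a.player_id | a.team
14 | 4 | 1 | CR
14 | 4 | 2 | FL
14 | 4 | 8 | HP
20 | 4 | 1 | CR
20 | 4 | 2 | FL
20 | 4 | 8 | HP
29 | NULL | 1 | CR
29 | NULL | 2 | FL
29 | NULL | 8 | HP

(14, 4, 1, CR); (14, 4, 2, FL); (14, 4, 8, HP); (20, 4, 1, CR); (20, 4, 2, FL); (20, 4, 8, HP); (29, NULL, 1, CR); (29, NULL, 2, FL); (29, NULL, 8, HP)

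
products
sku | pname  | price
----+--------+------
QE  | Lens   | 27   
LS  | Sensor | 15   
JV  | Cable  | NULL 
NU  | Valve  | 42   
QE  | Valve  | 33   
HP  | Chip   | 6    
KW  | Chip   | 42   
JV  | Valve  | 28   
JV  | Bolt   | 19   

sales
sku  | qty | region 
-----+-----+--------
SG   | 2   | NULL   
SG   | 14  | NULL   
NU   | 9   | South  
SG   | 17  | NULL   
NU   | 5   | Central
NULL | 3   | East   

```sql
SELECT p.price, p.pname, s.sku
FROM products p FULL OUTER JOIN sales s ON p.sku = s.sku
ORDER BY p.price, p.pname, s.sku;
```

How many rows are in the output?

14

FULL OUTER JOIN keeps every row from both sides; unmatched rows get NULL for the other side's columns.
Matching on p.sku = s.sku. A NULL in a compared column never satisfies the condition.
- p[0] sku=QE → no match; kept with NULLs on the s side.
- p[1] sku=LS → no match; kept with NULLs on the s side.
- p[2] sku=JV → no match; kept with NULLs on the s side.
- p[3] sku=NU → 2 match(es) in s → 2 row(s).
- p[4] sku=QE → no match; kept with NULLs on the s side.
- p[5] sku=HP → no match; kept with NULLs on the s side.
- p[6] sku=KW → no match; kept with NULLs on the s side.
- p[7] sku=JV → no match; kept with NULLs on the s side.
- p[8] sku=JV → no match; kept with NULLs on the s side.
- plus 4 unmatched s row(s), each kept with NULL p columns.
Total: 2 matched + 12 padded = 14 rows.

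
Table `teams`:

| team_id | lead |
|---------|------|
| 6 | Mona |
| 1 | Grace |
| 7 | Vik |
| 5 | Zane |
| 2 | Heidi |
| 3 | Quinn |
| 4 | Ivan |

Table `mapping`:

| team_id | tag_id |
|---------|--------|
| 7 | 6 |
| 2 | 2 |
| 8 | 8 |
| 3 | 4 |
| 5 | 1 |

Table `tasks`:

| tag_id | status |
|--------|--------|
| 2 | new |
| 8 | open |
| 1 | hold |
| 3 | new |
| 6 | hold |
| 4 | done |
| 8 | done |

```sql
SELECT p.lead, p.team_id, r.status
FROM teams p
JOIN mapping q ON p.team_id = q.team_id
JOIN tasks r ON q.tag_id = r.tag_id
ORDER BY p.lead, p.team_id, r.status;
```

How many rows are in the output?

4

Step 1 — p INNER JOIN q on team_id → 4 row(s).
Then INNER JOIN `tasks r` on tag_id: keep only rows whose q.tag_id appears in r.
Result: 4 row(s).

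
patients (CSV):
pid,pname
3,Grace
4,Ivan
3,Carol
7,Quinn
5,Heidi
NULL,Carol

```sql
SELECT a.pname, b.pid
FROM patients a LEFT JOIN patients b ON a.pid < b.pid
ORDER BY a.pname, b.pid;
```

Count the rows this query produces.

LEFT JOIN keeps every row from `patients a`; unmatched rows get NULL for `patients b`'s columns.
Matching on a.pid < b.pid. A NULL in a compared column never satisfies the condition.
- a[0] pid=3 → 3 match(es) in b → 3 row(s).
- a[1] pid=4 → 2 match(es) in b → 2 row(s).
- a[2] pid=3 → 3 match(es) in b → 3 row(s).
- a[3] pid=7 → no match; kept with NULLs on the b side.
- a[4] pid=5 → 1 match(es) in b → 1 row(s).
- a[5] pid=NULL → no match; kept with NULLs on the b side.
Total: 9 matched + 2 padded = 11 rows.

11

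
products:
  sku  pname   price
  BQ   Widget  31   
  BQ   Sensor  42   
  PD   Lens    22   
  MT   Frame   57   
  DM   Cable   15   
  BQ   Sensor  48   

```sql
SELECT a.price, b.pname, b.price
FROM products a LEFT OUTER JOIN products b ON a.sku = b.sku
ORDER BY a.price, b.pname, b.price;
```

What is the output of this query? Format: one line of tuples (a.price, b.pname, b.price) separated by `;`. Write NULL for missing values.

(15, Cable, 15); (22, Lens, 22); (31, Sensor, 42); (31, Sensor, 48); (31, Widget, 31); (42, Sensor, 42); (42, Sensor, 48); (42, Widget, 31); (48, Sensor, 42); (48, Sensor, 48); (48, Widget, 31); (57, Frame, 57)

LEFT JOIN keeps every row from `products a`; unmatched rows get NULL for `products b`'s columns.
Matching on a.sku = b.sku.
- a row (sku=BQ): matches 3 b row(s) → 3 output row(s).
- a row (sku=BQ): matches 3 b row(s) → 3 output row(s).
- a row (sku=PD): matches 1 b row(s) → 1 output row(s).
- a row (sku=MT): matches 1 b row(s) → 1 output row(s).
- a row (sku=DM): matches 1 b row(s) → 1 output row(s).
- a row (sku=BQ): matches 3 b row(s) → 3 output row(s).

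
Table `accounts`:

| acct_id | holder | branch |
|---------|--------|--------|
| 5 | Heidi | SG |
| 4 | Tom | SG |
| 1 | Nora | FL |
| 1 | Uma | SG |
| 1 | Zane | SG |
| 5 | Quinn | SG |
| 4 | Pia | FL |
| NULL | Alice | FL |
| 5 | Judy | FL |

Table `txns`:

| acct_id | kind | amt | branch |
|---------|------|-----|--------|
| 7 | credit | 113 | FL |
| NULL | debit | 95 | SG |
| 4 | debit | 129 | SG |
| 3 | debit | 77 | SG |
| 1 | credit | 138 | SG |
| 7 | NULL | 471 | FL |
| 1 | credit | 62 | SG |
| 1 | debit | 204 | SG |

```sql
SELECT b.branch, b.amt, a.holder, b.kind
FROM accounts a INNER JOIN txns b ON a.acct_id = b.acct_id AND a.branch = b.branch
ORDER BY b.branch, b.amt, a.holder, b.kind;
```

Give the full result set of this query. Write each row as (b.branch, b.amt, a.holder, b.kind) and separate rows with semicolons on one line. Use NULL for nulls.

(SG, 62, Uma, credit); (SG, 62, Zane, credit); (SG, 129, Tom, debit); (SG, 138, Uma, credit); (SG, 138, Zane, credit); (SG, 204, Uma, debit); (SG, 204, Zane, debit)

INNER JOIN keeps only pairs where the ON condition holds.
Matching on a.acct_id = b.acct_id AND a.branch = b.branch. A NULL in a compared column never satisfies the condition.
Matched pairs: 7.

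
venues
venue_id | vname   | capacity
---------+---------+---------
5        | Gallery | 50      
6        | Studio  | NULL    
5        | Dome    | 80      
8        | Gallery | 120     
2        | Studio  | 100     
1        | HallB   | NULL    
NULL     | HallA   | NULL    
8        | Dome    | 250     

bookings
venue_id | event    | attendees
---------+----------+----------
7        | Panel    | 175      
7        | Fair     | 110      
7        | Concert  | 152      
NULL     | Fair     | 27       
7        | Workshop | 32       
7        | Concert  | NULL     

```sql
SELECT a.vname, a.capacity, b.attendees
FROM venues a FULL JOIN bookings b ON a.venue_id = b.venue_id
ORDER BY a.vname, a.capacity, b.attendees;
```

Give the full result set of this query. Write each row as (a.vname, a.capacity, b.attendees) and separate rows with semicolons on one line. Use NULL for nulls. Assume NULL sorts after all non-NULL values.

(Dome, 80, NULL); (Dome, 250, NULL); (Gallery, 50, NULL); (Gallery, 120, NULL); (HallA, NULL, NULL); (HallB, NULL, NULL); (Studio, 100, NULL); (Studio, NULL, NULL); (NULL, NULL, 27); (NULL, NULL, 32); (NULL, NULL, 110); (NULL, NULL, 152); (NULL, NULL, 175); (NULL, NULL, NULL)

FULL OUTER JOIN keeps every row from both sides; unmatched rows get NULL for the other side's columns.
Matching on a.venue_id = b.venue_id. A NULL in a compared column never satisfies the condition.
Matched pairs: 0; unmatched a rows kept: 8; unmatched b rows kept: 6.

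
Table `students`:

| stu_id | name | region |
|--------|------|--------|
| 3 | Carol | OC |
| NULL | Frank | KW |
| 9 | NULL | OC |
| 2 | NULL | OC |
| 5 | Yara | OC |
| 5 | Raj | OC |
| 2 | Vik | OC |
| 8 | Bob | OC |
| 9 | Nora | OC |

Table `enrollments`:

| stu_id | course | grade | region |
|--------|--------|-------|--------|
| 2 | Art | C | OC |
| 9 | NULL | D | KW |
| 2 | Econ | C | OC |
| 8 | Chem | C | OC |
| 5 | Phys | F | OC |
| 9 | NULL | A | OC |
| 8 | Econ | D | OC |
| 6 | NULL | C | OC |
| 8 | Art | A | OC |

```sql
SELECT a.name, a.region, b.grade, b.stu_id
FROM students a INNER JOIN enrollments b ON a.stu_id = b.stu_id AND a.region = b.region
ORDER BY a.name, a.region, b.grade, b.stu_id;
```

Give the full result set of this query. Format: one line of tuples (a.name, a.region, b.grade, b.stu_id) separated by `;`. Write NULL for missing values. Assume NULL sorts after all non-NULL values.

INNER JOIN keeps only pairs where the ON condition holds.
Matching on a.stu_id = b.stu_id AND a.region = b.region. A NULL in a compared column never satisfies the condition.
- a row (stu_id=3, region=OC): no match → dropped.
- a row (stu_id=NULL, region=KW): no match → dropped.
- a row (stu_id=9, region=OC): matches 1 b row(s) → 1 output row(s).
- a row (stu_id=2, region=OC): matches 2 b row(s) → 2 output row(s).
- a row (stu_id=5, region=OC): matches 1 b row(s) → 1 output row(s).
- a row (stu_id=5, region=OC): matches 1 b row(s) → 1 output row(s).
- a row (stu_id=2, region=OC): matches 2 b row(s) → 2 output row(s).
- a row (stu_id=8, region=OC): matches 3 b row(s) → 3 output row(s).
- a row (stu_id=9, region=OC): matches 1 b row(s) → 1 output row(s).

(Bob, OC, A, 8); (Bob, OC, C, 8); (Bob, OC, D, 8); (Nora, OC, A, 9); (Raj, OC, F, 5); (Vik, OC, C, 2); (Vik, OC, C, 2); (Yara, OC, F, 5); (NULL, OC, A, 9); (NULL, OC, C, 2); (NULL, OC, C, 2)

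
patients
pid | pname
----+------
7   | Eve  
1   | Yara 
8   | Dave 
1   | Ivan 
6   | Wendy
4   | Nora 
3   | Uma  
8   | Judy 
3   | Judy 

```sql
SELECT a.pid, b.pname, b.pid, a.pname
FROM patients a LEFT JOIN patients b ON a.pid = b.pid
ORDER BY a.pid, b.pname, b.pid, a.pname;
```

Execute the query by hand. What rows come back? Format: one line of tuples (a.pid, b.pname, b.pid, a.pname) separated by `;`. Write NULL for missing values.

LEFT JOIN keeps every row from `patients a`; unmatched rows get NULL for `patients b`'s columns.
Matching on a.pid = b.pid.
- a row (pid=7): matches 1 b row(s) → 1 output row(s).
- a row (pid=1): matches 2 b row(s) → 2 output row(s).
- a row (pid=8): matches 2 b row(s) → 2 output row(s).
- a row (pid=1): matches 2 b row(s) → 2 output row(s).
- a row (pid=6): matches 1 b row(s) → 1 output row(s).
- a row (pid=4): matches 1 b row(s) → 1 output row(s).
- a row (pid=3): matches 2 b row(s) → 2 output row(s).
- a row (pid=8): matches 2 b row(s) → 2 output row(s).
- a row (pid=3): matches 2 b row(s) → 2 output row(s).

(1, Ivan, 1, Ivan); (1, Ivan, 1, Yara); (1, Yara, 1, Ivan); (1, Yara, 1, Yara); (3, Judy, 3, Judy); (3, Judy, 3, Uma); (3, Uma, 3, Judy); (3, Uma, 3, Uma); (4, Nora, 4, Nora); (6, Wendy, 6, Wendy); (7, Eve, 7, Eve); (8, Dave, 8, Dave); (8, Dave, 8, Judy); (8, Judy, 8, Dave); (8, Judy, 8, Judy)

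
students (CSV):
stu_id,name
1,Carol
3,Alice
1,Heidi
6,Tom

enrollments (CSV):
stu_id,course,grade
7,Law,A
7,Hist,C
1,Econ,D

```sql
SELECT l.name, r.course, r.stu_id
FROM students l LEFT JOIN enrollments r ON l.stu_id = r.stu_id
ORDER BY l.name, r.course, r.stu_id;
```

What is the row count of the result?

LEFT JOIN keeps every row from `students`; unmatched rows get NULL for `enrollments`'s columns.
Matching on l.stu_id = r.stu_id.
- stu_id=1: 1 matching r row(s), so 1 row(s) emitted.
- stu_id=3: no r row matches, row kept with r columns NULL.
- stu_id=1: 1 matching r row(s), so 1 row(s) emitted.
- stu_id=6: no r row matches, row kept with r columns NULL.
Total: 2 matched + 2 padded = 4 rows.

4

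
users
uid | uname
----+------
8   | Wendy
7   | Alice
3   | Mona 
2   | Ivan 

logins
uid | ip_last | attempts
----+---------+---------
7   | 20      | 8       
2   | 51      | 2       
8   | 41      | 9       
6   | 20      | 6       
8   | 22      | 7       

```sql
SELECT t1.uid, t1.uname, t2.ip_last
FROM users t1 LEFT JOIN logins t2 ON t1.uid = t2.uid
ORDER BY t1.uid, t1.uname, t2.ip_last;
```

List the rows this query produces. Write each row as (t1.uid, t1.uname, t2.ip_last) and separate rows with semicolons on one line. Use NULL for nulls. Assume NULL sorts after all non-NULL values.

(2, Ivan, 51); (3, Mona, NULL); (7, Alice, 20); (8, Wendy, 22); (8, Wendy, 41)

LEFT JOIN keeps every row from `users`; unmatched rows get NULL for `logins`'s columns.
Matching on t1.uid = t2.uid.
- t1[0] uid=8 → 2 match(es) in t2 → 2 row(s).
- t1[1] uid=7 → 1 match(es) in t2 → 1 row(s).
- t1[2] uid=3 → no match; kept with NULLs on the t2 side.
- t1[3] uid=2 → 1 match(es) in t2 → 1 row(s).
After projecting and ordering:
t1.uid | t1.uname | t2.ip_last
2 | Ivan | 51
3 | Mona | NULL
7 | Alice | 20
8 | Wendy | 22
8 | Wendy | 41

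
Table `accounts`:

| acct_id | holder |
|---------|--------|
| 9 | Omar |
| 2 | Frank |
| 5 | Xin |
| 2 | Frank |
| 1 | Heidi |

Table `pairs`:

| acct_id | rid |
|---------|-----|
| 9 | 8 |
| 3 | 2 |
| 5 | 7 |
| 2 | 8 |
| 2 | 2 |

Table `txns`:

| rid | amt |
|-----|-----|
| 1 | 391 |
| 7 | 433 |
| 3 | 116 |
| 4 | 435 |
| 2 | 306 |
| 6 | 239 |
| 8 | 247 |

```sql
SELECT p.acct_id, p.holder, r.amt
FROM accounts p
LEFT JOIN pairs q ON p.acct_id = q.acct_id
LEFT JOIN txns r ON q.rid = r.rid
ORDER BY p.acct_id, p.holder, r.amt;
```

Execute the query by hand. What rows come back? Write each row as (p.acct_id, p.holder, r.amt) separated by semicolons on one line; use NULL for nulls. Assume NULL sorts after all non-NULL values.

(1, Heidi, NULL); (2, Frank, 247); (2, Frank, 247); (2, Frank, 306); (2, Frank, 306); (5, Xin, 433); (9, Omar, 247)

Step 1 — p LEFT JOIN q on acct_id → 7 row(s).
Then LEFT JOIN `txns r` on rid: each of those 7 rows is kept; rows whose q.rid has no match in r get NULL for r's columns.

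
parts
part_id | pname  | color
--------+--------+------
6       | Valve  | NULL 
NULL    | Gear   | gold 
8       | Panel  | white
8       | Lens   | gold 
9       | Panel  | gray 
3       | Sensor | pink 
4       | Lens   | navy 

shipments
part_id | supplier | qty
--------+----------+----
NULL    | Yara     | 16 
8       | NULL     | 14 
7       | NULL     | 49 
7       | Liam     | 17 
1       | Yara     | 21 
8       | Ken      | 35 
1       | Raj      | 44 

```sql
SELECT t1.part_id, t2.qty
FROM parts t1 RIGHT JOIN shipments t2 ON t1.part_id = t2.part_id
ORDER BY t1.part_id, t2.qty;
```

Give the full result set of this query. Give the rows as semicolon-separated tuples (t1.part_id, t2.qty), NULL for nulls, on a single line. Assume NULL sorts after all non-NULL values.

RIGHT JOIN keeps every row from `shipments`; unmatched rows get NULL for `parts`'s columns.
Matching on t1.part_id = t2.part_id. A NULL in a compared column never satisfies the condition.
- t1 row (part_id=6): no match.
- t1 row (part_id=NULL): no match.
- t1 row (part_id=8): matches 2 t2 row(s) → 2 output row(s).
- t1 row (part_id=8): matches 2 t2 row(s) → 2 output row(s).
- t1 row (part_id=9): no match.
- t1 row (part_id=3): no match.
- t1 row (part_id=4): no match.
- 5 row(s) from t2 found no t1 partner → padded with NULL.
After projecting and ordering:
t1.part_id | t2.qty
8 | 14
8 | 14
8 | 35
8 | 35
NULL | 16
NULL | 17
NULL | 21
NULL | 44
NULL | 49

(8, 14); (8, 14); (8, 35); (8, 35); (NULL, 16); (NULL, 17); (NULL, 21); (NULL, 44); (NULL, 49)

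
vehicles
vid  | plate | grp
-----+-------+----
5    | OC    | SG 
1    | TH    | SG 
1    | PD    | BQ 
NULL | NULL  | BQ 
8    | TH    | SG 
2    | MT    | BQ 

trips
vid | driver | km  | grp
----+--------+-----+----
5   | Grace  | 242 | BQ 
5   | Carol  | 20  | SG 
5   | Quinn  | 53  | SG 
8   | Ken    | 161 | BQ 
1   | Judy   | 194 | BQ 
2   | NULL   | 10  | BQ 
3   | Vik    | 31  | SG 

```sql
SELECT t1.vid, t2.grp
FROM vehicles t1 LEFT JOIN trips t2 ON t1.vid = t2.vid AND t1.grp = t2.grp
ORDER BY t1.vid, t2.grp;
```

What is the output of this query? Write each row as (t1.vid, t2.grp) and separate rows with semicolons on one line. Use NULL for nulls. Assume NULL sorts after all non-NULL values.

LEFT JOIN keeps every row from `vehicles`; unmatched rows get NULL for `trips`'s columns.
Matching on t1.vid = t2.vid AND t1.grp = t2.grp. A NULL in a compared column never satisfies the condition.
- vid=5, grp=SG: 2 matching t2 row(s), so 2 row(s) emitted.
- vid=1, grp=SG: no t2 row matches, row kept with t2 columns NULL.
- vid=1, grp=BQ: 1 matching t2 row(s), so 1 row(s) emitted.
- vid=NULL, grp=BQ: no t2 row matches, row kept with t2 columns NULL.
- vid=8, grp=SG: no t2 row matches, row kept with t2 columns NULL.
- vid=2, grp=BQ: 1 matching t2 row(s), so 1 row(s) emitted.
After projecting and ordering:
t1.vid | t2.grp
1 | BQ
1 | NULL
2 | BQ
5 | SG
5 | SG
8 | NULL
NULL | NULL

(1, BQ); (1, NULL); (2, BQ); (5, SG); (5, SG); (8, NULL); (NULL, NULL)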